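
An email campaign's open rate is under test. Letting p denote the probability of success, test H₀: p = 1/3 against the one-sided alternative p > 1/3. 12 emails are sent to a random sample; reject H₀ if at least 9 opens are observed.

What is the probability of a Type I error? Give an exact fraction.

α = P(reject H₀ | H₀ true) = P(S ≥ 9 | p = 1/3), with S ~ Binomial(12, 1/3).
P(S ≥ 9) = Σ_{j=9}^{12} C(12,j)·(1/3)^j·(2/3)^{12-j} = 683/177147.

683/177147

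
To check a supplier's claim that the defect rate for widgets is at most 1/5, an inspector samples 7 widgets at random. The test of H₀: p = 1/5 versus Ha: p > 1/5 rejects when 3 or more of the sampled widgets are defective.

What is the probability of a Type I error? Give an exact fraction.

Under H₀, X ~ Binomial(7, 1/5); the Type I error rate is P(X ≥ 3).
Via the complement, α = 1 − Σ_{j=0}^{2} C(7,j)(1/5)^j(4/5)^{7-j} = 2313/15625.

2313/15625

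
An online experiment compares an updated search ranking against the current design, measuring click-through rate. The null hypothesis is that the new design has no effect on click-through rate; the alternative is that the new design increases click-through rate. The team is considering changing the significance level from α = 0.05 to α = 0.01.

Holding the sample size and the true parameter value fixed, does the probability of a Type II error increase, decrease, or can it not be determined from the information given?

Lowering α raises the bar for rejection; under Ha, the test now fails to reject on outcomes it previously would have rejected.

It increases.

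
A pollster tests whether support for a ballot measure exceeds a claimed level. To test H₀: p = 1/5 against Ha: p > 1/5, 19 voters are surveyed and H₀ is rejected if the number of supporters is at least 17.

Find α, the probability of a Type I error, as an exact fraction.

2813/19073486328125

α = P(reject H₀ | H₀ true) = P(K ≥ 17 | p = 1/5), with K ~ Binomial(19, 1/5).
P(K ≥ 17) = Σ_{j=17}^{19} C(19,j)·(1/5)^j·(4/5)^{19-j} = 2813/19073486328125.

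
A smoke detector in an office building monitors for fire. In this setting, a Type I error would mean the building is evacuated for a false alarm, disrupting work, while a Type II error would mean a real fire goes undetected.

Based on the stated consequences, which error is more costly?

Type II error

The Type II consequence (a real fire goes undetected) is more severe than the Type I consequence (the building is evacuated for a false alarm, disrupting work).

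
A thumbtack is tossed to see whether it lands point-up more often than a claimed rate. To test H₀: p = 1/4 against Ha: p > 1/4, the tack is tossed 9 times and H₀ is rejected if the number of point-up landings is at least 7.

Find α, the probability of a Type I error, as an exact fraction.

11/8192

The Type I error probability is α = P(X ≥ 7) computed under H₀, where X ~ Binomial(9, 1/4).
P(X ≥ 7) = Σ_{j=7}^{9} C(9,j)·(1/4)^j·(3/4)^{9-j} = 11/8192.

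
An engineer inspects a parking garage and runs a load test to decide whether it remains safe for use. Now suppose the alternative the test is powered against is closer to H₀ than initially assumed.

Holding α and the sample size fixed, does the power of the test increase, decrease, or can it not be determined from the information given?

It decreases.

A smaller departure from H₀ means the test statistic under Ha is distributed closer to where it would be under H₀; rejection becomes less likely.
Since power = 1 − β and β increases, power decreases.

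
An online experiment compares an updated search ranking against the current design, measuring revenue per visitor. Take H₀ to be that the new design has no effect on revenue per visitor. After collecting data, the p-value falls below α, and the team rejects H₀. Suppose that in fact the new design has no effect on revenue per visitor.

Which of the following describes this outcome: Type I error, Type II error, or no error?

Type I error

H₀ was rejected, but H₀ is actually true.
Rejecting a true null hypothesis is a Type I error (false positive).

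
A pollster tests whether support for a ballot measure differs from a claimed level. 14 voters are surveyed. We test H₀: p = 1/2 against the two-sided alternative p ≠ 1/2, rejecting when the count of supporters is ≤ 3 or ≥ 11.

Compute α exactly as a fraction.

235/4096

The significance level is the null-hypothesis probability of the rejection region {≤3} ∪ {≥11}.
The two tails are symmetric, so α = 2·(1 + 14 + 91 + 364)/2^14 = 940/16384 = 235/4096.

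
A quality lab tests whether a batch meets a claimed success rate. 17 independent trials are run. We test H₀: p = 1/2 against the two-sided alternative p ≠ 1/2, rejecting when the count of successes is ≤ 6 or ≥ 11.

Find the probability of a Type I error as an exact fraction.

10889/32768

Under H₀, S ~ Binomial(17, 1/2); α is the probability of landing in either tail, P(S ≤ 6) + P(S ≥ 11).
Each tail has probability (1 + 17 + 136 + 680 + 2380 + 6188 + 12376)/131072; doubling gives α = 43556/131072 = 10889/32768.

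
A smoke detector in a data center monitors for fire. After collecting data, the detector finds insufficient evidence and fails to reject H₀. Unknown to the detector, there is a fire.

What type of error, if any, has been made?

Type II error

The conventional null hypothesis here is that there is no fire.
H₀ was not rejected, but H₀ is actually false.
Failing to reject a false null hypothesis is a Type II error (false negative).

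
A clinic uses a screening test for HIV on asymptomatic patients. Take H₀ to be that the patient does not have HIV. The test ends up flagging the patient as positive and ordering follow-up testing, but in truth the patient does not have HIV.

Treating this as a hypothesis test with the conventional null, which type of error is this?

Type I error

'Flagging the patient as positive and ordering follow-up testing' corresponds to rejecting H₀.
H₀ was rejected but H₀ is true — a Type I error (false positive).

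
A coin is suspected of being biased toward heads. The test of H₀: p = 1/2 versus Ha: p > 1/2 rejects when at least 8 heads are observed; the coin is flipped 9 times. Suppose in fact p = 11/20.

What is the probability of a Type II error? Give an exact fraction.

123069745737/128000000000

Under the alternative p = 11/20, S ~ Binomial(9, 11/20); β is the probability the test does not reject, P(S < 8).
Equivalently, β = 1 − P(S ≥ 8) = 123069745737/128000000000.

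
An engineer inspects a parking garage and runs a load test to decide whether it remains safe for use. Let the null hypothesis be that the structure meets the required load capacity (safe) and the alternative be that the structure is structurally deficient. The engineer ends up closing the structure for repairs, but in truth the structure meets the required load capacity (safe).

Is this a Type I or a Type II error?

Type I error

'Closing the structure for repairs' corresponds to rejecting H₀.
H₀ was rejected but H₀ is true — a Type I error (false positive).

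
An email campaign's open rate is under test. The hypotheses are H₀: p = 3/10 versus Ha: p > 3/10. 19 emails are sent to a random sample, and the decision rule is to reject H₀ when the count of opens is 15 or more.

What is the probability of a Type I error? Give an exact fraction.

7448847648561/500000000000000000

Under H₀, K ~ Binomial(19, 3/10), and α = P(K ≥ 15).
P(K ≥ 15) = Σ_{j=15}^{19} C(19,j)·(3/10)^j·(7/10)^{19-j} = 7448847648561/500000000000000000.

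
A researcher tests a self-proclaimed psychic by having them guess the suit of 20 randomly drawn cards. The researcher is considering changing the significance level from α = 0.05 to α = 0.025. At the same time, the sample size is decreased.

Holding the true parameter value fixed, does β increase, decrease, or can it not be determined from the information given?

It increases.

Lowering α raises the bar for rejection; under Ha, the test now fails to reject on outcomes it previously would have rejected. A smaller sample increases the standard error, so the sampling distributions under H₀ and Ha overlap more. Both changes push β in the same direction.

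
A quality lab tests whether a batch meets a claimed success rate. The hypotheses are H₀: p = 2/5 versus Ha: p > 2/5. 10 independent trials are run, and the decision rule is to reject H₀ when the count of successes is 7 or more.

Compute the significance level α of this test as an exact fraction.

534784/9765625

The Type I error probability is α = P(K ≥ 7) computed under H₀, where K ~ Binomial(10, 2/5).
P(K ≥ 7) = Σ_{j=7}^{10} C(10,j)·(2/5)^j·(3/5)^{10-j} = 534784/9765625.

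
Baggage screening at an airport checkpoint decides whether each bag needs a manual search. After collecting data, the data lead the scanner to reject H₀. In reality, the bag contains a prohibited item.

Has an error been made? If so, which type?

No error (correct decision).

The conventional null hypothesis here is that the bag contains no prohibited items.
The test rejected a false H₀ — the decision matches the true state.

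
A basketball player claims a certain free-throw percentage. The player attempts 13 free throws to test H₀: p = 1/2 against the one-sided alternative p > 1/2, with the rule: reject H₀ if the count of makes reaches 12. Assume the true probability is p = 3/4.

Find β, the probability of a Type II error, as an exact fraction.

Under the alternative p = 3/4, Y ~ Binomial(13, 3/4); β is the probability the test does not reject, P(Y < 12).
Summing C(13,j)·(3/4)^j·(1/4)^{13-j} for j = 0..11 gives 3662863/4194304.

3662863/4194304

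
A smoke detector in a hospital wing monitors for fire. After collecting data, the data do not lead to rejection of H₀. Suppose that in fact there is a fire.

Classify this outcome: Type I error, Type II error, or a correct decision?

Type II error

The conventional null hypothesis here is that there is no fire.
H₀ was not rejected, but H₀ is actually false.
Failing to reject a false null hypothesis is a Type II error (false negative).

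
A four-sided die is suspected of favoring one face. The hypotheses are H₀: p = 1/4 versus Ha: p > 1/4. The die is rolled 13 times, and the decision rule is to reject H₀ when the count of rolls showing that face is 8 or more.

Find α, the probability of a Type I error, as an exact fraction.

The Type I error probability is α = P(X ≥ 8) computed under H₀, where X ~ Binomial(13, 1/4).
P(X ≥ 8) = Σ_{j=8}^{13} C(13,j)·(1/4)^j·(3/4)^{13-j} = 23695/4194304.

23695/4194304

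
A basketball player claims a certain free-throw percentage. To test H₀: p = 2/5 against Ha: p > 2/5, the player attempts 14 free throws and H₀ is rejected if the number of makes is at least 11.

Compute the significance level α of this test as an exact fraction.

23842816/6103515625

Under H₀, S ~ Binomial(14, 2/5), and α = P(S ≥ 11).
Adding the binomial terms for j = 11 through 14 with p = 2/5 yields 23842816/6103515625.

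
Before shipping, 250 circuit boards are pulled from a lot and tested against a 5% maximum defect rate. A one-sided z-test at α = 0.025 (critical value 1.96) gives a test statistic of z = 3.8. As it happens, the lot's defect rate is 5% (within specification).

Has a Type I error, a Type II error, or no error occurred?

The conventional null hypothesis is that the lot's defect rate is 5% (within specification).
Since z = 3.8 > z* = 1.96, H₀ is rejected.
H₀ is true (actually the lot's defect rate is 5% (within specification)).
Rejecting a true H₀ is a Type I error.

Type I error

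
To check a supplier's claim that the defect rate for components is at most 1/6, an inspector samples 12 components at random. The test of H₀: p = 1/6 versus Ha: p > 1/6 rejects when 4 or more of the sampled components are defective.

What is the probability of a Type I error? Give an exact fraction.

The significance level is the probability, assuming p = 1/6, of seeing 4 or more defectives in 12 draws.
Computing the lower-tail complement: 1 − 634765625/725594112 = 90828487/725594112.

90828487/725594112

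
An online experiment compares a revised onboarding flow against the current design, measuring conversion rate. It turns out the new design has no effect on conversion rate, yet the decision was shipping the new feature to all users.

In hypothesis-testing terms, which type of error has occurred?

The null hypothesis here is that the new design has no effect on conversion rate.
'Shipping the new feature to all users' corresponds to rejecting H₀.
H₀ was rejected but H₀ is true — a Type I error (false positive).

Type I error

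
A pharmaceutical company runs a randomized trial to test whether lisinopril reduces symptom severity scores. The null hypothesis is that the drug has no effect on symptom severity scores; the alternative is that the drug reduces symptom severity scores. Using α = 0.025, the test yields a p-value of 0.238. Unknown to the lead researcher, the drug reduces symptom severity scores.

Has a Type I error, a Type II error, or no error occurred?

Since p = 0.238 ≥ α = 0.025, H₀ is not rejected.
H₀ is false (actually the drug reduces symptom severity scores).
Failing to reject a false H₀ is a Type II error.

Type II error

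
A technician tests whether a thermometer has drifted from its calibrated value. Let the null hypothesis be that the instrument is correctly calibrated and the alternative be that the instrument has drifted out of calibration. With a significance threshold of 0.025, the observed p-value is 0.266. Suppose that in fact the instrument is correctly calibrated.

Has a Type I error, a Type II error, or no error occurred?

Since p = 0.266 ≥ α = 0.025, H₀ is not rejected.
H₀ is true (actually the instrument is correctly calibrated).
The decision matches the true state — no error.

Neither — the decision is correct.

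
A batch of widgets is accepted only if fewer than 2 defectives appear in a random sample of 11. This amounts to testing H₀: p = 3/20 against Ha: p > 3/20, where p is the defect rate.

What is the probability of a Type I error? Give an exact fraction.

2080006099551/4096000000000

Under H₀, Y ~ Binomial(11, 3/20); the Type I error rate is P(Y ≥ 2).
Via the complement, α = 1 − Σ_{j=0}^{1} C(11,j)(3/20)^j(17/20)^{11-j} = 2080006099551/4096000000000.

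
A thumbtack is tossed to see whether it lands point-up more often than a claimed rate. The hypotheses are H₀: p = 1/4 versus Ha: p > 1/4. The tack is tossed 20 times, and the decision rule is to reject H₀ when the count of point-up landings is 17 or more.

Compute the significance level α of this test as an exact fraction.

α = P(reject H₀ | H₀ true) = P(Y ≥ 17 | p = 1/4), with Y ~ Binomial(20, 1/4).
P(Y ≥ 17) = Σ_{j=17}^{20} C(20,j)·(1/4)^j·(3/4)^{20-j} = 32551/1099511627776.

32551/1099511627776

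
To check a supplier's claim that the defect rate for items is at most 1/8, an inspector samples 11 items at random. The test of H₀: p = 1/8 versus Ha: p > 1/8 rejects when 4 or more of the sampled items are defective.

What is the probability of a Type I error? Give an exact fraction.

41842445/1073741824

The significance level is the probability, assuming p = 1/8, of seeing 4 or more defectives in 11 draws.
α = 1 − P(K ≤ 3) = 1 − 1031899379/1073741824 = 41842445/1073741824.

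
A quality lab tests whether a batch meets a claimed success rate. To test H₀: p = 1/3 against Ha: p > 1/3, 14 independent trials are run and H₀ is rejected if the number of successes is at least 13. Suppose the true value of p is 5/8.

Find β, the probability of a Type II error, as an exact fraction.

4340673464229/4398046511104

Under the alternative p = 5/8, K ~ Binomial(14, 5/8); β is the probability the test does not reject, P(K < 13).
Adding the binomial probabilities P(K=0)+…+P(K=12) at p = 5/8 gives 4340673464229/4398046511104.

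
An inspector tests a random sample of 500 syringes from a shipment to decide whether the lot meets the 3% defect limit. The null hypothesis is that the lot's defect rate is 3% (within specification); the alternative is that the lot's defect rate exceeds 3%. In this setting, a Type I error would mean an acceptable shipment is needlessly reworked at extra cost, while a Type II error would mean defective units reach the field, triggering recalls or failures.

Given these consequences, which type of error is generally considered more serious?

The Type II consequence (defective units reach the field, triggering recalls or failures) is more severe than the Type I consequence (an acceptable shipment is needlessly reworked at extra cost).

Type II error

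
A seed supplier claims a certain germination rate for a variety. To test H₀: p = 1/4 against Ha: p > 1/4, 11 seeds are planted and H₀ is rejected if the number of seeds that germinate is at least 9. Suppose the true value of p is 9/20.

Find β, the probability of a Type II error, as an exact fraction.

8070737386943/8192000000000

β = P(fail to reject H₀ | Ha true) = P(K ≤ 8 | p = 9/20), K ~ Binomial(11, 9/20).
Equivalently, β = 1 − P(K ≥ 9) = 8070737386943/8192000000000.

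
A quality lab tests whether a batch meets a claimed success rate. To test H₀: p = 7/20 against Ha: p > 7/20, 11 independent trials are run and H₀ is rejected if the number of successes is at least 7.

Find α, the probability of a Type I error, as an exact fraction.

α = P(reject H₀ | H₀ true) = P(S ≥ 7 | p = 7/20), with S ~ Binomial(11, 7/20).
Summing C(11,j)(7/20)^j(13/20)^{11−j} for j = 7,…,11 gives 1026922708651/20480000000000.

1026922708651/20480000000000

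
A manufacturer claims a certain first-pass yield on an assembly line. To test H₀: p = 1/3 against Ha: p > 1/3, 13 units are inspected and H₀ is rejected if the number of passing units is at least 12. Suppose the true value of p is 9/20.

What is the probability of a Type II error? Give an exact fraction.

10234633838806861/10240000000000000

Under the alternative p = 9/20, K ~ Binomial(13, 9/20); β is the probability the test does not reject, P(K < 12).
Adding the binomial probabilities P(K=0)+…+P(K=11) at p = 9/20 gives 10234633838806861/10240000000000000.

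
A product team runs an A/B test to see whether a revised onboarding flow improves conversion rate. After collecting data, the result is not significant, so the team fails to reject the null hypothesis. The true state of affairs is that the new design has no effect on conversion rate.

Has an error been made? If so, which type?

The conventional null hypothesis here is that the new design has no effect on conversion rate.
The test retained a true H₀ — the decision matches the true state.

Neither — the decision is correct.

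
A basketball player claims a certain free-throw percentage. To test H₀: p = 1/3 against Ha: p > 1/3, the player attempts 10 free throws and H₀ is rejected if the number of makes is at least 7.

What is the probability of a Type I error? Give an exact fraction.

Under H₀, Y ~ Binomial(10, 1/3), and α = P(Y ≥ 7).
Summing C(10,j)(1/3)^j(2/3)^{10−j} for j = 7,…,10 gives 43/2187.

43/2187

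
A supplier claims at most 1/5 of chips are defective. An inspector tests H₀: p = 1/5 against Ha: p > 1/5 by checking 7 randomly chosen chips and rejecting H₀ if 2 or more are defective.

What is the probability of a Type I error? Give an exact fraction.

33069/78125

α = P(reject H₀ | H₀ true) = P(K ≥ 2 | p = 1/5), K ~ Binomial(7, 1/5).
Computing the lower-tail complement: 1 − 45056/78125 = 33069/78125.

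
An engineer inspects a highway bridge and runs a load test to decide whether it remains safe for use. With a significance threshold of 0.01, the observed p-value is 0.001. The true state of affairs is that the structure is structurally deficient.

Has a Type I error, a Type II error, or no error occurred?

No error — this is a correct decision.

The conventional null hypothesis is that the structure meets the required load capacity (safe).
Since p = 0.001 < α = 0.01, H₀ is rejected.
H₀ is false (actually the structure is structurally deficient).
The decision matches the true state — no error.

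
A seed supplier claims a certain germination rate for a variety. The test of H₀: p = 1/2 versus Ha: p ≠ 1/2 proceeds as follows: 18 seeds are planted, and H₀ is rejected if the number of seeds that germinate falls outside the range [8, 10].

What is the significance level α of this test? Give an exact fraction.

15751/32768

α = P(Y ≤ 7 or Y ≥ 11 | p = 1/2), Y ~ Binomial(18, 1/2).
By symmetry, α = 2·P(Y ≤ 7) = 2·(1 + 18 + 153 + 816 + 3060 + 8568 + 18564 + 31824)/262144 = 126008/262144 = 15751/32768.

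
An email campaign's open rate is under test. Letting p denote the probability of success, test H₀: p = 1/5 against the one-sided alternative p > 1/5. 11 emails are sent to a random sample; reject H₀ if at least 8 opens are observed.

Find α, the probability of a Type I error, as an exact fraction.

2297/9765625

Under H₀, S ~ Binomial(11, 1/5), and α = P(S ≥ 8).
P(S ≥ 8) = Σ_{j=8}^{11} C(11,j)·(1/5)^j·(4/5)^{11-j} = 2297/9765625.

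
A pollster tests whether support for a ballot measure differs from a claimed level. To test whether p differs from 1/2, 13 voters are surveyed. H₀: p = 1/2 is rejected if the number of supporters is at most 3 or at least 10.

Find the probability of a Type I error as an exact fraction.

Under H₀, Y ~ Binomial(13, 1/2); α is the probability of landing in either tail, P(Y ≤ 3) + P(Y ≥ 10).
Each tail has probability (1 + 13 + 78 + 286)/8192; doubling gives α = 756/8192 = 189/2048.

189/2048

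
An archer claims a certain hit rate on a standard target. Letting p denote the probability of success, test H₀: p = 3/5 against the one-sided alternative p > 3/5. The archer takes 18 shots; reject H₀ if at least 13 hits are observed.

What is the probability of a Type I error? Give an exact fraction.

α = P(reject H₀ | H₀ true) = P(X ≥ 13 | p = 3/5), with X ~ Binomial(18, 3/5).
P(X ≥ 13) = Σ_{j=13}^{18} C(18,j)·(3/5)^j·(2/5)^{18-j} = 796349989593/3814697265625.

796349989593/3814697265625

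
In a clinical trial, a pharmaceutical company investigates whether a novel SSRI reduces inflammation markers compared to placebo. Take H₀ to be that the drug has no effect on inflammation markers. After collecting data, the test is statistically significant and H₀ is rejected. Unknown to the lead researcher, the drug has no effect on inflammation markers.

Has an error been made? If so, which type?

Type I error

H₀ was rejected, but H₀ is actually true.
Rejecting a true null hypothesis is a Type I error (false positive).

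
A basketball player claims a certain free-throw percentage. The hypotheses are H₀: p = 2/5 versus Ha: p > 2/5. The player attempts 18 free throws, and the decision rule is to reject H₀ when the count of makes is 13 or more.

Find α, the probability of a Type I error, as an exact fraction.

21936406528/3814697265625

The Type I error probability is α = P(S ≥ 13) computed under H₀, where S ~ Binomial(18, 2/5).
P(S ≥ 13) = Σ_{j=13}^{18} C(18,j)·(2/5)^j·(3/5)^{18-j} = 21936406528/3814697265625.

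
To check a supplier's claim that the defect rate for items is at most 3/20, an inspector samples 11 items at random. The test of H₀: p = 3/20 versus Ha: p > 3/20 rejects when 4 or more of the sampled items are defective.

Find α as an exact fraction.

Under H₀, Y ~ Binomial(11, 3/20); the Type I error rate is P(Y ≥ 4).
Via the complement, α = 1 − Σ_{j=0}^{3} C(11,j)(3/20)^j(17/20)^{11-j} = 355557667797/5120000000000.

355557667797/5120000000000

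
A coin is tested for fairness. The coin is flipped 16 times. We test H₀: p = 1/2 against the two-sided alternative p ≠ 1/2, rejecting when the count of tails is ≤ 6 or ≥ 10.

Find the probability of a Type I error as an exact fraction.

14893/32768

Under H₀, Y ~ Binomial(16, 1/2); α is the probability of landing in either tail, P(Y ≤ 6) + P(Y ≥ 10).
By symmetry, α = 2·P(Y ≤ 6) = 2·(1 + 16 + 120 + 560 + 1820 + 4368 + 8008)/65536 = 29786/65536 = 14893/32768.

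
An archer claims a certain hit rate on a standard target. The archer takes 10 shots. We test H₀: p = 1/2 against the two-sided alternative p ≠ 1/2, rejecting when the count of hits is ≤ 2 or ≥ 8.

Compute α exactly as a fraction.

7/64

The significance level is the null-hypothesis probability of the rejection region {≤2} ∪ {≥8}.
The two tails are symmetric, so α = 2·(1 + 10 + 45)/2^10 = 112/1024 = 7/64.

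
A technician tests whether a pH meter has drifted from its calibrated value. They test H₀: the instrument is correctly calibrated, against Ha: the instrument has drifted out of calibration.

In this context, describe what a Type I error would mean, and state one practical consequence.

A Type I error would mean concluding that the instrument has drifted out of calibration when in fact the instrument is correctly calibrated. Consequence: a properly working instrument is taken offline unnecessarily.

A Type I error is rejecting H₀ when H₀ is true.
Here that means pulling the instrument for recalibration when actually the instrument is correctly calibrated.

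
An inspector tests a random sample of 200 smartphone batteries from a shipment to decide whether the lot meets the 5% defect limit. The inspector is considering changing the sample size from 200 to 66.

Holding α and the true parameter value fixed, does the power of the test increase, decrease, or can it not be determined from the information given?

With less data the test statistic is noisier; under Ha, more outcomes land inside the acceptance region.
Since power = 1 − β and β increases, power decreases.

It decreases.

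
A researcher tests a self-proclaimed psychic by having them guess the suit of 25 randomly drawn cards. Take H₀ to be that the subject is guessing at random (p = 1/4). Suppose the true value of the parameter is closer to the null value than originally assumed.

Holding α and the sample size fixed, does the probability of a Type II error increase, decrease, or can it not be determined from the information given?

A smaller true effect puts the Ha sampling distribution closer to H₀, so more of it falls in the non-rejection region.

It increases.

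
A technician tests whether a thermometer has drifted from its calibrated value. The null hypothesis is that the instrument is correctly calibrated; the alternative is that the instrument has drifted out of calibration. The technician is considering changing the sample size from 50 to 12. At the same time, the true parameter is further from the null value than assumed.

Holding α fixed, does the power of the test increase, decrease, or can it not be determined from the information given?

The first change alone would make β increase; the second alone would make β decrease. Which effect dominates depends on the magnitudes, which are not given.
Since power = 1 − β, the effect on power is likewise indeterminate.

Cannot be determined from the information given.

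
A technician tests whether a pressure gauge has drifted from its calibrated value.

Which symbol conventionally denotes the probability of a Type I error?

P(Type I error) = P(reject H₀ | H₀ true) = α, the significance level.

α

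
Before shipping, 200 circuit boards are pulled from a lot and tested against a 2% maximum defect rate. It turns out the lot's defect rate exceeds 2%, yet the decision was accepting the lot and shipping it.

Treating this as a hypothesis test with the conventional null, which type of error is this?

The null hypothesis here is that the lot's defect rate is 2% (within specification).
'Accepting the lot and shipping it' corresponds to failing to reject H₀.
H₀ was not rejected but H₀ is false — a Type II error (false negative).

Type II error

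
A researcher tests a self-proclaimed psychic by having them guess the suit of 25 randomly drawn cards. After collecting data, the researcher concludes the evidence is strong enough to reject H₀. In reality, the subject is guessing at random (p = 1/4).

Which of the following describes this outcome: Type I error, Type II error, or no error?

Type I error

The conventional null hypothesis here is that the subject is guessing at random (p = 1/4).
H₀ was rejected, but H₀ is actually true.
Rejecting a true null hypothesis is a Type I error (false positive).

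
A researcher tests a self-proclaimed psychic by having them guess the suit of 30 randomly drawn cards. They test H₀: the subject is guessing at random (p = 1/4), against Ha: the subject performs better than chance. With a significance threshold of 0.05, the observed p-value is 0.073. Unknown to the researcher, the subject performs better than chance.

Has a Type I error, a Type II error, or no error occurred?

Type II error

Since p = 0.073 ≥ α = 0.05, H₀ is not rejected.
H₀ is false (actually the subject performs better than chance).
Failing to reject a false H₀ is a Type II error.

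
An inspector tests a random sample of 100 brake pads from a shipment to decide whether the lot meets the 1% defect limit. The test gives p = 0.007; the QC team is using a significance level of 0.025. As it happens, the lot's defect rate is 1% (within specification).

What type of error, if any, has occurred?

Type I error

The conventional null hypothesis is that the lot's defect rate is 1% (within specification).
Since p = 0.007 < α = 0.025, H₀ is rejected.
H₀ is true (actually the lot's defect rate is 1% (within specification)).
Rejecting a true H₀ is a Type I error.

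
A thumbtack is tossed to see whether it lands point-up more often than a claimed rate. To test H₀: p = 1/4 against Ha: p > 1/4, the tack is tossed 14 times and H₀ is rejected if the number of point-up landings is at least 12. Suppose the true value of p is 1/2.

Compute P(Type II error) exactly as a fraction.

8139/8192

β = P(fail to reject H₀ | Ha true) = P(K ≤ 11 | p = 1/2), K ~ Binomial(14, 1/2).
Adding the binomial probabilities P(K=0)+…+P(K=11) at p = 1/2 gives 8139/8192.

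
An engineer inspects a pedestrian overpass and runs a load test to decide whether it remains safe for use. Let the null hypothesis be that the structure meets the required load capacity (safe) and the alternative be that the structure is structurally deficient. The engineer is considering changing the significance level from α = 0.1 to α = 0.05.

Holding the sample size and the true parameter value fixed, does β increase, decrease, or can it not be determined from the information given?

A smaller α moves the rejection region further into the tail. With the alternative true, more outcomes now fall outside the rejection region, so failing to reject becomes more likely.

It increases.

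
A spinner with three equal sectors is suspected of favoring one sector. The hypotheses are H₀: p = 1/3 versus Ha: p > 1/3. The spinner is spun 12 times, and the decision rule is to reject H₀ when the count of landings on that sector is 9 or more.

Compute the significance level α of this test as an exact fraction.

683/177147

The Type I error probability is α = P(Y ≥ 9) computed under H₀, where Y ~ Binomial(12, 1/3).
P(Y ≥ 9) = Σ_{j=9}^{12} C(12,j)·(1/3)^j·(2/3)^{12-j} = 683/177147.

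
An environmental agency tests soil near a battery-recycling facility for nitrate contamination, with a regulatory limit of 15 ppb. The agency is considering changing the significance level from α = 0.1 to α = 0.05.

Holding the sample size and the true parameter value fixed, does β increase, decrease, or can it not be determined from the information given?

Lowering α raises the bar for rejection; under Ha, the test now fails to reject on outcomes it previously would have rejected.

It increases.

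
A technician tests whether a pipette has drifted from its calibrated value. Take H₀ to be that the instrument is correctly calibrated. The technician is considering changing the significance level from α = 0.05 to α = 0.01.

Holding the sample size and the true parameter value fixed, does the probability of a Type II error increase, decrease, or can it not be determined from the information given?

It increases.

A smaller α moves the rejection region further into the tail. With the alternative true, more outcomes now fall outside the rejection region, so failing to reject becomes more likely.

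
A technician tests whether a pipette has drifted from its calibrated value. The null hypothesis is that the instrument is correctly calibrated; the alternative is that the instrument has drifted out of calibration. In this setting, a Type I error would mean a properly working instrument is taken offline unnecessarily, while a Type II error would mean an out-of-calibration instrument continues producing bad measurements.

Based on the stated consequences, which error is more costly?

Type II error

The Type II consequence (an out-of-calibration instrument continues producing bad measurements) is more severe than the Type I consequence (a properly working instrument is taken offline unnecessarily).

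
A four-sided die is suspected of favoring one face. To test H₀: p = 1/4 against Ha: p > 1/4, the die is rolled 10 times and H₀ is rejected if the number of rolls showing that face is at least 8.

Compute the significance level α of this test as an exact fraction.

109/262144

The Type I error probability is α = P(K ≥ 8) computed under H₀, where K ~ Binomial(10, 1/4).
P(K ≥ 8) = Σ_{j=8}^{10} C(10,j)·(1/4)^j·(3/4)^{10-j} = 109/262144.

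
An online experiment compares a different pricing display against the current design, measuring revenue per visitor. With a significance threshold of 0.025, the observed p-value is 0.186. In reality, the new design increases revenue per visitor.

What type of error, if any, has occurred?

Type II error

The conventional null hypothesis is that the new design has no effect on revenue per visitor.
Since p = 0.186 ≥ α = 0.025, H₀ is not rejected.
H₀ is false (actually the new design increases revenue per visitor).
Failing to reject a false H₀ is a Type II error.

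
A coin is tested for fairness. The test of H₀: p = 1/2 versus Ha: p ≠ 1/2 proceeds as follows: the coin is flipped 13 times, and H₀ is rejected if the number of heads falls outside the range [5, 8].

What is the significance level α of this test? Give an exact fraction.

1093/4096

The significance level is the null-hypothesis probability of the rejection region {≤4} ∪ {≥9}.
The two tails are symmetric, so α = 2·(1 + 13 + 78 + 286 + 715)/2^13 = 2186/8192 = 1093/4096.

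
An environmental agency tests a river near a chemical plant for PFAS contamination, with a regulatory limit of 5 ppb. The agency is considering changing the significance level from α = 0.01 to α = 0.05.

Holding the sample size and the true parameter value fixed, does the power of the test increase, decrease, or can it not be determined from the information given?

With a larger α the critical value moves toward the center, so more of the Ha sampling distribution lies in the rejection region.
Since power = 1 − β and β decreases, power increases.

It increases.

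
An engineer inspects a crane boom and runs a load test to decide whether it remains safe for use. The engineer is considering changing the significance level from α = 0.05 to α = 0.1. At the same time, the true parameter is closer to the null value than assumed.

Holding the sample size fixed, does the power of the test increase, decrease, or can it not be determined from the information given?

Cannot be determined from the information given.

The first change alone would make β decrease; the second alone would make β increase. Which effect dominates depends on the magnitudes, which are not given.
Since power = 1 − β, the effect on power is likewise indeterminate.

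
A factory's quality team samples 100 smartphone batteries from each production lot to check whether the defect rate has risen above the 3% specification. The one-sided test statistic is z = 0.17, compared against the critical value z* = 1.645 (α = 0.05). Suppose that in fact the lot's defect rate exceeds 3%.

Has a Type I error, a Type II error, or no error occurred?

The conventional null hypothesis is that the lot's defect rate is 3% (within specification).
Since z = 0.17 ≤ z* = 1.645, H₀ is not rejected.
H₀ is false (actually the lot's defect rate exceeds 3%).
Failing to reject a false H₀ is a Type II error.

Type II error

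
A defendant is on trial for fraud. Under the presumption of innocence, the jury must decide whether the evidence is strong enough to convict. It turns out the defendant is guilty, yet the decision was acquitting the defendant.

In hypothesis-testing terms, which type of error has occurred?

Type II error

The null hypothesis here is that the defendant is innocent.
'Acquitting the defendant' corresponds to failing to reject H₀.
H₀ was not rejected but H₀ is false — a Type II error (false negative).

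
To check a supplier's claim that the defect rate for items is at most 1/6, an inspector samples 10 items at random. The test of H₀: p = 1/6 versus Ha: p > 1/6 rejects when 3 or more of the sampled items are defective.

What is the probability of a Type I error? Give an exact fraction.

α = P(reject H₀ | H₀ true) = P(Y ≥ 3 | p = 1/6), Y ~ Binomial(10, 1/6).
α = 1 − P(Y ≤ 2) = 1 − 1953125/2519424 = 566299/2519424.

566299/2519424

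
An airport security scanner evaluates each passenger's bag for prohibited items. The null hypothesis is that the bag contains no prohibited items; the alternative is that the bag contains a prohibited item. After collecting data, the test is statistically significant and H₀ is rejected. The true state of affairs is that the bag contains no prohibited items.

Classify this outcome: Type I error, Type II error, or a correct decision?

Type I error

H₀ was rejected, but H₀ is actually true.
Rejecting a true null hypothesis is a Type I error (false positive).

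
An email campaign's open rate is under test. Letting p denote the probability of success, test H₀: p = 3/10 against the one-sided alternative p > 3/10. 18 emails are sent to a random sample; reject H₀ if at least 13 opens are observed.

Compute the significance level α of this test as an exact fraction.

α = P(reject H₀ | H₀ true) = P(S ≥ 13 | p = 3/10), with S ~ Binomial(18, 3/10).
Adding the binomial terms for j = 13 through 18 with p = 3/10 yields 33635315945421/125000000000000000.

33635315945421/125000000000000000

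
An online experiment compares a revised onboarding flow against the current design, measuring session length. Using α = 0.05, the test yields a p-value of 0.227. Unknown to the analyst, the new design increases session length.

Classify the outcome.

Type II error

The conventional null hypothesis is that the new design has no effect on session length.
Since p = 0.227 ≥ α = 0.05, H₀ is not rejected.
H₀ is false (actually the new design increases session length).
Failing to reject a false H₀ is a Type II error.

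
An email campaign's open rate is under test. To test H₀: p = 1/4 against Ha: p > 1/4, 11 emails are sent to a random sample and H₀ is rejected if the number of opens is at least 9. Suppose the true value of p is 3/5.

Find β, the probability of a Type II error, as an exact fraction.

β = P(fail to reject H₀ | Ha true) = P(S ≤ 8 | p = 3/5), S ~ Binomial(11, 3/5).
Adding the binomial probabilities P(S=0)+…+P(S=8) at p = 3/5 gives 8604328/9765625.

8604328/9765625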